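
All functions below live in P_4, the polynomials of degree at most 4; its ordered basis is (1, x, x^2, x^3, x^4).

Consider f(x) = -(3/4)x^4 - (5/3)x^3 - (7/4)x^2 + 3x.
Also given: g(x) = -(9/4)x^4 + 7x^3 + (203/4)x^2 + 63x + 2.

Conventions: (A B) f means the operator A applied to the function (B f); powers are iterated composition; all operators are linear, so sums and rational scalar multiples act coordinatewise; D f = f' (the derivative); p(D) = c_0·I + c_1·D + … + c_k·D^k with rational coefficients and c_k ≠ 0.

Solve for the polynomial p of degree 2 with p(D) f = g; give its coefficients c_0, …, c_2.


D^0 f = -(3/4)x^4 - (5/3)x^3 - (7/4)x^2 + 3x
D^1 f = -3x^3 - 5x^2 - (7/2)x + 3
D^2 f = -9x^2 - 10x - 7/2
matching coefficients of g against c_0 f + c_1 Df + … from the top degree down determines the c_i
solution: c_0 = 3, c_1 = -4, c_2 = -4

c_0 = 3, c_1 = -4, c_2 = -4


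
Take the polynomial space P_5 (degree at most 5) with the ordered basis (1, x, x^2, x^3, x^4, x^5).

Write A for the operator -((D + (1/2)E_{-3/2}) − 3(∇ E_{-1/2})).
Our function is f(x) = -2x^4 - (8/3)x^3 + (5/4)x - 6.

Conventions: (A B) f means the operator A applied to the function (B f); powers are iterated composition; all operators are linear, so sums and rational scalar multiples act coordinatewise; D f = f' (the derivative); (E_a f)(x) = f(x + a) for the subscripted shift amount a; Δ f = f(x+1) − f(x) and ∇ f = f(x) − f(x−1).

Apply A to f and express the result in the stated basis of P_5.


D f = -8x^3 - 8x^2 + 5/4
E_{-3/2} f = -2x^4 + (28/3)x^3 - 15x^2 + (41/4)x - 9
((1/2)E_{-3/2}) f = -x^4 + (14/3)x^3 - (15/2)x^2 + (41/8)x - 9/2
(D + (1/2)E_{-3/2}) f = -x^4 - (10/3)x^3 - (31/2)x^2 + (41/8)x - 13/4
E_{-1/2} f = -2x^4 + (4/3)x^3 + x^2 + (1/4)x - 77/12
∇ E_{-1/2} f = -8x^3 + 16x^2 - 10x + 31/12
(-3(∇ E_{-1/2})) f = 24x^3 - 48x^2 + 30x - 31/4
((D + (1/2)E_{-3/2}) − 3(∇ E_{-1/2})) f = -x^4 + (62/3)x^3 - (127/2)x^2 + (281/8)x - 11
(-((D + (1/2)E_{-3/2}) − 3(∇ E_{-1/2}))) f = x^4 - (62/3)x^3 + (127/2)x^2 - (281/8)x + 11

the result is g(x) = x^4 - (62/3)x^3 + (127/2)x^2 - (281/8)x + 11


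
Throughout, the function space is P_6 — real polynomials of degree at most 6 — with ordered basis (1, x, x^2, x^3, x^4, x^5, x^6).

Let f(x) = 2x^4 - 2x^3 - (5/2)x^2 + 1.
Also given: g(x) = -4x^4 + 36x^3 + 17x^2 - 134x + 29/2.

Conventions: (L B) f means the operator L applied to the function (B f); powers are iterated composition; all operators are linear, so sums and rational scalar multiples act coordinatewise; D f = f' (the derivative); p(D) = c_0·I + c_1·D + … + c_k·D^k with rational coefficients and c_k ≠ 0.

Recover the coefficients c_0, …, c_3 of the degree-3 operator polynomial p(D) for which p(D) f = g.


c_0 = -2, c_1 = 4, c_2 = 3/2, c_3 = -2

D^0 f = 2x^4 - 2x^3 - (5/2)x^2 + 1
D^1 f = 8x^3 - 6x^2 - 5x
D^2 f = 24x^2 - 12x - 5
D^3 f = 48x - 12
matching coefficients of g against c_0 f + c_1 Df + … from the top degree down determines the c_i
solution: c_0 = -2, c_1 = 4, c_2 = 3/2, c_3 = -2


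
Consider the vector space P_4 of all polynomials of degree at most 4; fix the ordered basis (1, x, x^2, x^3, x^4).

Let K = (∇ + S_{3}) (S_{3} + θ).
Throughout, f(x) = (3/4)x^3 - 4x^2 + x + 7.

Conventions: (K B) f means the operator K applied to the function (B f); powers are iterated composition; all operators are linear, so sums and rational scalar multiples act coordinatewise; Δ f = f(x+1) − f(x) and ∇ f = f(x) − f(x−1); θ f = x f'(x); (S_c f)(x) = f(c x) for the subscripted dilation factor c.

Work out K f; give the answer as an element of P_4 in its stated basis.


S_{3} f = (81/4)x^3 - 36x^2 + 3x + 7
θ f = (9/4)x^3 - 8x^2 + x
(S_{3} + θ) f = (45/2)x^3 - 44x^2 + 4x + 7
∇ (S_{3} + θ) f = (135/2)x^2 - (311/2)x + 141/2
S_{3} (S_{3} + θ) f = (1215/2)x^3 - 396x^2 + 12x + 7
(∇ + S_{3}) (S_{3} + θ) f = (1215/2)x^3 - (657/2)x^2 - (287/2)x + 155/2

g(x) = (1215/2)x^3 - (657/2)x^2 - (287/2)x + 155/2


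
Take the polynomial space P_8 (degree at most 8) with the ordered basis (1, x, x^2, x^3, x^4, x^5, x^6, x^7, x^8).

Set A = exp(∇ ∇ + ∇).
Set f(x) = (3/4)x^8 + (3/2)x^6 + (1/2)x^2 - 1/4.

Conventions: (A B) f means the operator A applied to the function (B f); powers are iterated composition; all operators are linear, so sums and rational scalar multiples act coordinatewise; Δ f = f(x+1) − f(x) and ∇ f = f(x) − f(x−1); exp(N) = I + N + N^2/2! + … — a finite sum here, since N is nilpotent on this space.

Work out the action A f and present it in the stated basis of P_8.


order-1 term: 6x^7 + 21x^6 - 201x^5 + 705x^4 - 1368x^3 + (3147/2)x^2 - 1010x + 1127/4
order-2 term: 21x^6 + 126x^5 - 870x^4 + 720x^3 + (10617/2)x^2 - 14607x + 45857/4
order-3 term: 42x^5 + 315x^4 - 1440x^3 - 1755x^2 + 11571x - 17721/2
order-4 term: (105/2)x^4 + 420x^3 - (2265/2)x^2 - 2850x + 19893/4
order-5 term: 42x^3 + 315x^2 - 411x - 1080
order-6 term: 21x^2 + 126x - 51
order-7 term: 6x + 21
order-8 term: 3/4
the series for exp(∇ ∇ + ∇) f terminates at order 8
exp(∇ ∇ + ∇) f = (3/4)x^8 + 6x^7 + (87/2)x^6 - 33x^5 + (405/2)x^4 - 1626x^3 + 4331x^2 - 7175x + 26997/4

g(x) = (3/4)x^8 + 6x^7 + (87/2)x^6 - 33x^5 + (405/2)x^4 - 1626x^3 + 4331x^2 - 7175x + 26997/4


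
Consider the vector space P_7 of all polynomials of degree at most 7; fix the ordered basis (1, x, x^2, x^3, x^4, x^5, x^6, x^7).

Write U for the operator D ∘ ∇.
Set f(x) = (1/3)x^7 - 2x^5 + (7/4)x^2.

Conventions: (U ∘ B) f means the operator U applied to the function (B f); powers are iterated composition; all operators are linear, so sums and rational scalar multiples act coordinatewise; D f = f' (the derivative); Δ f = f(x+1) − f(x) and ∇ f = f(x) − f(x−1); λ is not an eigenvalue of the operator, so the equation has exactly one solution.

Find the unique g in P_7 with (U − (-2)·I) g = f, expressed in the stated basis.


write g with unknown coordinates in the stated basis and equate coefficients in (U − (-2)·I) g = f
solving from the highest basis element down gives g = (1/6)x^7 - (9/2)x^5 + (35/4)x^4 + (100/3)x^3 - (883/8)x^2 - 6x + 3173/24
check: U g = 7x^5 - (35/2)x^4 - (200/3)x^3 + (445/2)x^2 + 12x - 3173/12
so U g − (-2)·g = (1/3)x^7 - 2x^5 + (7/4)x^2 = f ✓

the image equals g(x) = (1/6)x^7 - (9/2)x^5 + (35/4)x^4 + (100/3)x^3 - (883/8)x^2 - 6x + 3173/24


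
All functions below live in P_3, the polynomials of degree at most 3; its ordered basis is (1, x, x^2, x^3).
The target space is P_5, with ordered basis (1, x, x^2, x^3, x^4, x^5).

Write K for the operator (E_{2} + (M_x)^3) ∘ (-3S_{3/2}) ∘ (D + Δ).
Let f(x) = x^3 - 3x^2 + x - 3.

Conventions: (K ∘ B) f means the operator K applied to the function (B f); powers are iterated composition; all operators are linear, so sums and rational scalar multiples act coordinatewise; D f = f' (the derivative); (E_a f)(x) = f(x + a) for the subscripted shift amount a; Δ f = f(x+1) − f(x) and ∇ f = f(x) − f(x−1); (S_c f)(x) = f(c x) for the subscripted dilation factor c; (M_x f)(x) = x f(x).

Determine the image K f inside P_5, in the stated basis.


the result is g(x) = -(81/2)x^5 + (81/2)x^4 - (81/2)x^2 - (243/2)x - 81

D f = 3x^2 - 6x + 1
Δ f = 3x^2 - 3x - 1
(D + Δ) f = 6x^2 - 9x
S_{3/2} (D + Δ) f = (27/2)x^2 - (27/2)x
(-3S_{3/2}) (D + Δ) f = -(81/2)x^2 + (81/2)x
E_{2} (-3S_{3/2}) (D + Δ) f = -(81/2)x^2 - (243/2)x - 81
M_x (-3S_{3/2}) (D + Δ) f = -(81/2)x^3 + (81/2)x^2
M_x M_x (-3S_{3/2}) (D + Δ) f = -(81/2)x^4 + (81/2)x^3
M_x M_x M_x (-3S_{3/2}) (D + Δ) f = -(81/2)x^5 + (81/2)x^4
(E_{2} + (M_x)^3) (-3S_{3/2}) (D + Δ) f = -(81/2)x^5 + (81/2)x^4 - (81/2)x^2 - (243/2)x - 81


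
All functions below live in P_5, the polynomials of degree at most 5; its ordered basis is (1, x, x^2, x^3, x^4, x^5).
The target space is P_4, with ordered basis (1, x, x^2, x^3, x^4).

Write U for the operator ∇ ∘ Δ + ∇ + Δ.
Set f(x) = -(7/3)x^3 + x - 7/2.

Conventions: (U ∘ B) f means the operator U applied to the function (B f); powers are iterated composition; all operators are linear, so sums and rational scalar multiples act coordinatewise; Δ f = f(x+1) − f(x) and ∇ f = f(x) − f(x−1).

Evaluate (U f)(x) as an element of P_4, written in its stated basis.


the image equals g(x) = -14x^2 - 14x - 8/3

Δ f = -7x^2 - 7x - 4/3
∇ Δ f = -14x
∇ f = -7x^2 + 7x - 4/3
Δ f = -7x^2 - 7x - 4/3
(∇ ∘ Δ + ∇ + Δ) f = -14x^2 - 14x - 8/3


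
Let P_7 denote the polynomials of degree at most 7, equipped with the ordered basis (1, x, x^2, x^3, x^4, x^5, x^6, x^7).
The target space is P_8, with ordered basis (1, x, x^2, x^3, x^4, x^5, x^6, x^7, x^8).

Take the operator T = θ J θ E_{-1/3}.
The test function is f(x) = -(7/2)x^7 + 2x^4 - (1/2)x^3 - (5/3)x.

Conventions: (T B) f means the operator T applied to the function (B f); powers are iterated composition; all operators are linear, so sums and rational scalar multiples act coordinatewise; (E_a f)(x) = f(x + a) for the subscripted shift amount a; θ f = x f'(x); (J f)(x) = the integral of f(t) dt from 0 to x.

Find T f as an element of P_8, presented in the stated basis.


E_{-1/3} f = -(7/2)x^7 + (49/6)x^6 - (49/6)x^5 + (353/54)x^4 - (379/81)x^3 + (173/81)x^2 - (1577/729)x + 1313/2187
θ E_{-1/3} f = -(49/2)x^7 + 49x^6 - (245/6)x^5 + (706/27)x^4 - (379/27)x^3 + (346/81)x^2 - (1577/729)x
J (θ E_{-1/3}) f = -(49/16)x^8 + 7x^7 - (245/36)x^6 + (706/135)x^5 - (379/108)x^4 + (346/243)x^3 - (1577/1458)x^2
θ J (θ E_{-1/3}) f = -(49/2)x^8 + 49x^7 - (245/6)x^6 + (706/27)x^5 - (379/27)x^4 + (346/81)x^3 - (1577/729)x^2

the result is g(x) = -(49/2)x^8 + 49x^7 - (245/6)x^6 + (706/27)x^5 - (379/27)x^4 + (346/81)x^3 - (1577/729)x^2


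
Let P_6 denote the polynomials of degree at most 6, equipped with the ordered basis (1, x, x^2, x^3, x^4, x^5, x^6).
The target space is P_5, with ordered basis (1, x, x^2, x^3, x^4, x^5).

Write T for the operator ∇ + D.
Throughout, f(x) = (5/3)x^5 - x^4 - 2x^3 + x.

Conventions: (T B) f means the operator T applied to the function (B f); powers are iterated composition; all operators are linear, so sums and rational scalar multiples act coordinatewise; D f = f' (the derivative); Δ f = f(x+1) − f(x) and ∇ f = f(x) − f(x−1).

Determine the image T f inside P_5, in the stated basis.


∇ f = (25/3)x^4 - (62/3)x^3 + (50/3)x^2 - (19/3)x + 5/3
D f = (25/3)x^4 - 4x^3 - 6x^2 + 1
(∇ + D) f = (50/3)x^4 - (74/3)x^3 + (32/3)x^2 - (19/3)x + 8/3

g(x) = (50/3)x^4 - (74/3)x^3 + (32/3)x^2 - (19/3)x + 8/3


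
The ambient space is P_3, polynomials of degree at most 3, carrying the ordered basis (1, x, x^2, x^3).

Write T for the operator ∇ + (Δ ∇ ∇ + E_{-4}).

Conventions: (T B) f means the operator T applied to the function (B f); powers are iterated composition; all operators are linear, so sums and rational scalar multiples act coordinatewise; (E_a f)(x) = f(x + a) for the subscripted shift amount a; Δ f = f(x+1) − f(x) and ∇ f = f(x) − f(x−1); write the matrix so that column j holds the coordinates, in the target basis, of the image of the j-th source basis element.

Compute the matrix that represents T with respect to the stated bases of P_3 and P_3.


the matrix is [[1, -3, 15, -57]; [0, 1, -6, 45]; [0, 0, 1, -9]; [0, 0, 0, 1]] (rows listed top to bottom)

image of 1: 1
image of x: x - 3
image of x^2: x^2 - 6x + 15
image of x^3: x^3 - 9x^2 + 45x - 57
each image's coordinates form column j of the matrix


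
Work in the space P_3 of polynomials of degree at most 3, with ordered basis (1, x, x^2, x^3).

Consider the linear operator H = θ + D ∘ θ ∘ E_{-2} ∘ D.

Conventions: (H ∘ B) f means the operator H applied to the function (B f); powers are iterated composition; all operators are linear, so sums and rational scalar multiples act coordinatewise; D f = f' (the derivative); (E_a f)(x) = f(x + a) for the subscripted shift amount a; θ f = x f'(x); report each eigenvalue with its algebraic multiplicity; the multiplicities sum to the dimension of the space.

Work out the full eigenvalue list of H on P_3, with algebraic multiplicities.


image of 1: 0
image of x: x
image of x^2: 2x^2 + 2
image of x^3: 3x^3 + 12x - 12
the matrix is upper triangular; its diagonal is (0, 1, 2, 3)
for a triangular matrix the eigenvalues are the diagonal entries, with algebraic multiplicity their repetition count

λ = 0 (multiplicity 1), λ = 1 (multiplicity 1), λ = 2 (multiplicity 1), λ = 3 (multiplicity 1)


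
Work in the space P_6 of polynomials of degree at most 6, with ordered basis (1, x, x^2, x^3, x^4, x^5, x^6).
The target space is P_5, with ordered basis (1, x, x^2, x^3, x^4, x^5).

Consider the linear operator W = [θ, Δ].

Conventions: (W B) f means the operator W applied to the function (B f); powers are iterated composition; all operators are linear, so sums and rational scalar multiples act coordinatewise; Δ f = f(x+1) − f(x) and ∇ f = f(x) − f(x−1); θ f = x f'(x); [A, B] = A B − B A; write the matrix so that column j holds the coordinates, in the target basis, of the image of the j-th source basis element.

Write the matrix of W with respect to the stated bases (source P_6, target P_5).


image of 1: 0
image of x: -1
image of x^2: -2x - 2
image of x^3: -3x^2 - 6x - 3
image of x^4: -4x^3 - 12x^2 - 12x - 4
image of x^5: -5x^4 - 20x^3 - 30x^2 - 20x - 5
image of x^6: -6x^5 - 30x^4 - 60x^3 - 60x^2 - 30x - 6
each image's coordinates form column j of the matrix

the matrix is [[0, -1, -2, -3, -4, -5, -6]; [0, 0, -2, -6, -12, -20, -30]; [0, 0, 0, -3, -12, -30, -60]; [0, 0, 0, 0, -4, -20, -60]; [0, 0, 0, 0, 0, -5, -30]; [0, 0, 0, 0, 0, 0, -6]] (rows listed top to bottom)


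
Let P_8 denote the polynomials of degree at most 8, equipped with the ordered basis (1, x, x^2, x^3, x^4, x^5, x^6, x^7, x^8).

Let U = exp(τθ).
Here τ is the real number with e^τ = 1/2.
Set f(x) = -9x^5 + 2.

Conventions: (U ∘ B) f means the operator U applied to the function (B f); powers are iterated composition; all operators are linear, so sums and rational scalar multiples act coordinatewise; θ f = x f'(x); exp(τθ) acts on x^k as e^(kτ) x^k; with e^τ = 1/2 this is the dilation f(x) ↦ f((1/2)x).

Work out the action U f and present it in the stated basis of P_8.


exp(τθ) x^k = e^(kτ) x^k; with e^τ = 1/2 this sends x^k to (1/2)^k x^k
x^5 ↦ 1/32 x^5
applying this coordinatewise to f: exp(τθ) f = -(9/32)x^5 + 2

g(x) = -(9/32)x^5 + 2


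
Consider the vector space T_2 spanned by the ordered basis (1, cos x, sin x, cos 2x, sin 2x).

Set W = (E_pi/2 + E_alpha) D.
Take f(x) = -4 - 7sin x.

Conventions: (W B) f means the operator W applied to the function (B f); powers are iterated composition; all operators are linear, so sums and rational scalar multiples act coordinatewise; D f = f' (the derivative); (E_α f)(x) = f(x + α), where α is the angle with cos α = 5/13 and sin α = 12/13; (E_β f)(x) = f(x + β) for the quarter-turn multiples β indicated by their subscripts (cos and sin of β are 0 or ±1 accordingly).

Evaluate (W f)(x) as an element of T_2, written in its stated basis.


g(x) = -(35/13)cos x + (175/13)sin x

D f = -7cos x
E_pi/2 D f = 7sin x
E_alpha D f = -(35/13)cos x + (84/13)sin x
(E_pi/2 + E_alpha) D f = -(35/13)cos x + (175/13)sin x


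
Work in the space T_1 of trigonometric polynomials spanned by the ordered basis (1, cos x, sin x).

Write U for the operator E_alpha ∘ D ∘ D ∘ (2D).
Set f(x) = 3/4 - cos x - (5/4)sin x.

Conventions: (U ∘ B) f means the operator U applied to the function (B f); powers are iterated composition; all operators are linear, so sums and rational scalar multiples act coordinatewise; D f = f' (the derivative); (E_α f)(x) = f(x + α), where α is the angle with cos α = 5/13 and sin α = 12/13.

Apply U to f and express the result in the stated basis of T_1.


g(x) = -(23/26)cos x - (40/13)sin x

D f = -(5/4)cos x + sin x
(2D) f = -(5/2)cos x + 2sin x
D (2D) f = 2cos x + (5/2)sin x
D D (2D) f = (5/2)cos x - 2sin x
E_alpha (D ∘ D) (2D) f = -(23/26)cos x - (40/13)sin x


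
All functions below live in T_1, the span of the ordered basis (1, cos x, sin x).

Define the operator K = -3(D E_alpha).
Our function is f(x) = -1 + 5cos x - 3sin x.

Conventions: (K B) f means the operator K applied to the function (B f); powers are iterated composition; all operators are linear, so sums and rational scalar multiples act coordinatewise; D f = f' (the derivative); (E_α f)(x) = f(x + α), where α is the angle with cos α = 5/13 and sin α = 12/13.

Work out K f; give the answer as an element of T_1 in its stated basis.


E_alpha f = -1 - (11/13)cos x - (75/13)sin x
D E_alpha f = -(75/13)cos x + (11/13)sin x
(-3(D E_alpha)) f = (225/13)cos x - (33/13)sin x

g(x) = (225/13)cos x - (33/13)sin x


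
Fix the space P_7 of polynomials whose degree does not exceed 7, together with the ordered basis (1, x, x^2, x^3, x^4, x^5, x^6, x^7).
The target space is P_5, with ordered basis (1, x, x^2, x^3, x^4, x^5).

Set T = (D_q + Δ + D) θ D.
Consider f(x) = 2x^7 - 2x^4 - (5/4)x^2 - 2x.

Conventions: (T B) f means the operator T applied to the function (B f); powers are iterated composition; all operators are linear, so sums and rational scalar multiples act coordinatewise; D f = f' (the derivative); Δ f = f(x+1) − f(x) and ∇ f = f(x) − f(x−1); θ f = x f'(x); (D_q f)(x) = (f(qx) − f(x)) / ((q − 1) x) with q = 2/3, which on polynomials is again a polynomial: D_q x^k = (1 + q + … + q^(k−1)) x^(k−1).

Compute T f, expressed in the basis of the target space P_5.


the image equals g(x) = (100268/81)x^5 + 1260x^4 + 1680x^3 + (3196/3)x^2 + 432x + 105/2

D f = 14x^6 - 8x^3 - (5/2)x - 2
θ D f = 84x^6 - 24x^3 - (5/2)x
D_q (θ D) f = (18620/81)x^5 - (152/3)x^2 - 5/2
Δ (θ D) f = 504x^5 + 1260x^4 + 1680x^3 + 1188x^2 + 432x + 115/2
D (θ D) f = 504x^5 - 72x^2 - 5/2
(D_q + Δ + D) (θ D) f = (100268/81)x^5 + 1260x^4 + 1680x^3 + (3196/3)x^2 + 432x + 105/2


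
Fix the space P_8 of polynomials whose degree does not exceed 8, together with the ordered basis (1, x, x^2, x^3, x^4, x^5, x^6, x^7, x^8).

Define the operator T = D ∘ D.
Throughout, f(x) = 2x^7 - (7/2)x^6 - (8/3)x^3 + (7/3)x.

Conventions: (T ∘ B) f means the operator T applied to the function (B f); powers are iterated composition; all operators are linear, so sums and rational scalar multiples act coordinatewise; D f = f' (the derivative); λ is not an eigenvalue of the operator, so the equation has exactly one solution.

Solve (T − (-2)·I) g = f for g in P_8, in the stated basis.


the result is g(x) = x^7 - (7/4)x^6 - 21x^5 + (105/4)x^4 + (626/3)x^3 - (315/2)x^2 - (3749/6)x + 315/2

write g with unknown coordinates in the stated basis and equate coefficients in (T − (-2)·I) g = f
solving from the highest basis element down gives g = x^7 - (7/4)x^6 - 21x^5 + (105/4)x^4 + (626/3)x^3 - (315/2)x^2 - (3749/6)x + 315/2
check: T g = 42x^5 - (105/2)x^4 - 420x^3 + 315x^2 + 1252x - 315
so T g − (-2)·g = 2x^7 - (7/2)x^6 - (8/3)x^3 + (7/3)x = f ✓


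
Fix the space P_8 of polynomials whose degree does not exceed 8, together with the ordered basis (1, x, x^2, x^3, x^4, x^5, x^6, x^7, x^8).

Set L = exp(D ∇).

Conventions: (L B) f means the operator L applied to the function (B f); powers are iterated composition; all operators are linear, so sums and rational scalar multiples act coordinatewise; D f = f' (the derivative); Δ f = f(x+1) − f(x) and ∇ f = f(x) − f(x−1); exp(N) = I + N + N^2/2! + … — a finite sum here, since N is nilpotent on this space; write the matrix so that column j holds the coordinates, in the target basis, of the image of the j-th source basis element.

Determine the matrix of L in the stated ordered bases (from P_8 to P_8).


image of 1: 1
image of x: x
image of x^2: x^2 + 2
image of x^3: x^3 + 6x - 3
image of x^4: x^4 + 12x^2 - 12x + 16
image of x^5: x^5 + 20x^3 - 30x^2 + 80x - 65
image of x^6: x^6 + 30x^4 - 60x^3 + 240x^2 - 390x + 336
image of x^7: x^7 + 42x^5 - 105x^4 + 560x^3 - 1365x^2 + 2352x - 1897
image of x^8: x^8 + 56x^6 - 168x^5 + 1120x^4 - 3640x^3 + 9408x^2 - 15176x + 11824
each image's coordinates form column j of the matrix

the matrix is [[1, 0, 2, -3, 16, -65, 336, -1897, 11824]; [0, 1, 0, 6, -12, 80, -390, 2352, -15176]; [0, 0, 1, 0, 12, -30, 240, -1365, 9408]; [0, 0, 0, 1, 0, 20, -60, 560, -3640]; [0, 0, 0, 0, 1, 0, 30, -105, 1120]; [0, 0, 0, 0, 0, 1, 0, 42, -168]; [0, 0, 0, 0, 0, 0, 1, 0, 56]; [0, 0, 0, 0, 0, 0, 0, 1, 0]; [0, 0, 0, 0, 0, 0, 0, 0, 1]] (rows listed top to bottom)


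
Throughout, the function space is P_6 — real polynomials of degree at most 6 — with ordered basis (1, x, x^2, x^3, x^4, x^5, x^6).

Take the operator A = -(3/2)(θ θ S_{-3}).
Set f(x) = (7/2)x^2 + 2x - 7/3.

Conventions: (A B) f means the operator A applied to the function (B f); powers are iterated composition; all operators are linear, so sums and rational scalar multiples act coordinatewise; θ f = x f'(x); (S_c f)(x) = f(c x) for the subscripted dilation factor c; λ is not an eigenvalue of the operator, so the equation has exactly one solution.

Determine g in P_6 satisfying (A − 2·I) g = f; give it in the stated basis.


write g with unknown coordinates in the stated basis and equate coefficients in (A − 2·I) g = f
solving from the highest basis element down gives g = -(1/16)x^2 + (4/5)x + 7/6
check: A g = (27/8)x^2 + (18/5)x
so A g − 2·g = (7/2)x^2 + 2x - 7/3 = f ✓

the image equals g(x) = -(1/16)x^2 + (4/5)x + 7/6


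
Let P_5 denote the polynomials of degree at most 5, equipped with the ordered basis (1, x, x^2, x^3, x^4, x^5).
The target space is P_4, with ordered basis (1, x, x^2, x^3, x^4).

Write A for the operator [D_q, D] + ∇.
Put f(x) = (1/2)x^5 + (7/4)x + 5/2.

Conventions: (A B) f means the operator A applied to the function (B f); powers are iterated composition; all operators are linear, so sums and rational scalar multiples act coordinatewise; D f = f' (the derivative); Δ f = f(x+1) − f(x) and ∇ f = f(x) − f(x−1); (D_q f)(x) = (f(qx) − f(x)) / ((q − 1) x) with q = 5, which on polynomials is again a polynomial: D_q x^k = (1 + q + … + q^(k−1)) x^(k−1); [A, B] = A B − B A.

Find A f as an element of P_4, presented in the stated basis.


D f = (5/2)x^4 + 7/4
D_q D f = 390x^3
D_q f = (781/2)x^4 + 7/4
D D_q f = 1562x^3
[D_q, D] f = -1172x^3
∇ f = (5/2)x^4 - 5x^3 + 5x^2 - (5/2)x + 9/4
([D_q, D] + ∇) f = (5/2)x^4 - 1177x^3 + 5x^2 - (5/2)x + 9/4

the image equals g(x) = (5/2)x^4 - 1177x^3 + 5x^2 - (5/2)x + 9/4


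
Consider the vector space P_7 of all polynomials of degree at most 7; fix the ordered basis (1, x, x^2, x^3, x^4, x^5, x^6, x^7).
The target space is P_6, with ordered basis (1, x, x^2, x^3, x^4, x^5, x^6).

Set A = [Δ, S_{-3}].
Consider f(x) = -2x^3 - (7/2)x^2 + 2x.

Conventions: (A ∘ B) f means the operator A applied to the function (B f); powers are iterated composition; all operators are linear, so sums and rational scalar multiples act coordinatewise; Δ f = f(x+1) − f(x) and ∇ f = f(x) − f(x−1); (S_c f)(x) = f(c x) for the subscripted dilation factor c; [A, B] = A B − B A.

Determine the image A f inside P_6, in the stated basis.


S_{-3} f = 54x^3 - (63/2)x^2 - 6x
Δ S_{-3} f = 162x^2 + 99x + 33/2
Δ f = -6x^2 - 13x - 7/2
S_{-3} Δ f = -54x^2 + 39x - 7/2
[Δ, S_{-3}] f = 216x^2 + 60x + 20

g(x) = 216x^2 + 60x + 20


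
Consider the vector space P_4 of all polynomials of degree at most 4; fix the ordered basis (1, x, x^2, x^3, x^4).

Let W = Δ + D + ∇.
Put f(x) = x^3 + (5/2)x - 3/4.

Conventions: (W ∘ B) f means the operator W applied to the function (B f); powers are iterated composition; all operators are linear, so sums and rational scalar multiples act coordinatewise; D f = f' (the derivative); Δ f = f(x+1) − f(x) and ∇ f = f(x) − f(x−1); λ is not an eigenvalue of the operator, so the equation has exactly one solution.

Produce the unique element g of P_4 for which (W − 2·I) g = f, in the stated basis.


the result is g(x) = -(1/2)x^3 - (9/4)x^2 - 8x - 97/8

write g with unknown coordinates in the stated basis and equate coefficients in (W − 2·I) g = f
solving from the highest basis element down gives g = -(1/2)x^3 - (9/4)x^2 - 8x - 97/8
check: W g = -(9/2)x^2 - (27/2)x - 25
so W g − 2·g = x^3 + (5/2)x - 3/4 = f ✓


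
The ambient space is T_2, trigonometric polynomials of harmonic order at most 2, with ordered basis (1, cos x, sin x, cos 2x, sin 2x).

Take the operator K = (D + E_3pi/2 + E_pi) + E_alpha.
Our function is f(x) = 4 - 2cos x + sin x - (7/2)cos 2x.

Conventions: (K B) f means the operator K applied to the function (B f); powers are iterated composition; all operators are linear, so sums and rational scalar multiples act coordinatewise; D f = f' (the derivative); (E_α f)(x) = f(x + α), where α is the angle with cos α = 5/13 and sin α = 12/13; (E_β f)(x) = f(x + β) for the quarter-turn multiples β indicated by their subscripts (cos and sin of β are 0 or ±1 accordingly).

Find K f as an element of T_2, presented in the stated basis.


D f = cos x + 2sin x + 7sin 2x
E_3pi/2 f = 4 - cos x - 2sin x + (7/2)cos 2x
E_pi f = 4 + 2cos x - sin x - (7/2)cos 2x
(D + E_3pi/2 + E_pi) f = 8 + 2cos x - sin x + 7sin 2x
E_alpha f = 4 + (2/13)cos x + (29/13)sin x + (833/338)cos 2x + (420/169)sin 2x
((D + E_3pi/2 + E_pi) + E_alpha) f = 12 + (28/13)cos x + (16/13)sin x + (833/338)cos 2x + (1603/169)sin 2x

the result is g(x) = 12 + (28/13)cos x + (16/13)sin x + (833/338)cos 2x + (1603/169)sin 2x


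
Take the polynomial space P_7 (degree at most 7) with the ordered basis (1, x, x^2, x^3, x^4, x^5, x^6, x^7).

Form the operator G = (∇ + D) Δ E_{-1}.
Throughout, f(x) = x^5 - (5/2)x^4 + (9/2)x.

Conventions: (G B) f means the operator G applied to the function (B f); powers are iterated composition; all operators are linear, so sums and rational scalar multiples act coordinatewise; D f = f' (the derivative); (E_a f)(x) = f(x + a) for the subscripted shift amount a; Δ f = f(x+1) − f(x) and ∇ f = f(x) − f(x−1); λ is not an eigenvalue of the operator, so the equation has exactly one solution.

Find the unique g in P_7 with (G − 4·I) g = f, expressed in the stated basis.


write g with unknown coordinates in the stated basis and equate coefficients in (G − 4·I) g = f
solving from the highest basis element down gives g = -(1/4)x^5 + (5/8)x^4 - (5/2)x^3 + (75/8)x^2 - (159/8)x + 20
check: G g = -10x^3 + (75/2)x^2 - 75x + 80
so G g − 4·g = x^5 - (5/2)x^4 + (9/2)x = f ✓

g(x) = -(1/4)x^5 + (5/8)x^4 - (5/2)x^3 + (75/8)x^2 - (159/8)x + 20


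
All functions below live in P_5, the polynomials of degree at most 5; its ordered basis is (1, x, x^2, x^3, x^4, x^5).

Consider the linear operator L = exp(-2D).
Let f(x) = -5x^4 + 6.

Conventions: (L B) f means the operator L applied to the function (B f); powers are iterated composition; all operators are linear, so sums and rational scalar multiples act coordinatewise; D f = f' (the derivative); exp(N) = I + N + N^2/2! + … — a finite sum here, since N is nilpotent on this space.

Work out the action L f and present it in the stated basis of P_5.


the result is g(x) = -5x^4 + 40x^3 - 120x^2 + 160x - 74

order-1 term: 40x^3
order-2 term: -120x^2
order-3 term: 160x
order-4 term: -80
the series for exp(-2D) f terminates at order 4
exp(-2D) f = -5x^4 + 40x^3 - 120x^2 + 160x - 74


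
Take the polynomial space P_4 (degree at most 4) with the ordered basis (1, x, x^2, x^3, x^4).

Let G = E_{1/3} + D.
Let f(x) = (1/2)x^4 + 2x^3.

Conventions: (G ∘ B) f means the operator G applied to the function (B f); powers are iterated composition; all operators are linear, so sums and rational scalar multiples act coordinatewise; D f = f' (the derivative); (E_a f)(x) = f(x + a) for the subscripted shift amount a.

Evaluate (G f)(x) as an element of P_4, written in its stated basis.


E_{1/3} f = (1/2)x^4 + (8/3)x^3 + (7/3)x^2 + (20/27)x + 13/162
D f = 2x^3 + 6x^2
(E_{1/3} + D) f = (1/2)x^4 + (14/3)x^3 + (25/3)x^2 + (20/27)x + 13/162

the result is g(x) = (1/2)x^4 + (14/3)x^3 + (25/3)x^2 + (20/27)x + 13/162


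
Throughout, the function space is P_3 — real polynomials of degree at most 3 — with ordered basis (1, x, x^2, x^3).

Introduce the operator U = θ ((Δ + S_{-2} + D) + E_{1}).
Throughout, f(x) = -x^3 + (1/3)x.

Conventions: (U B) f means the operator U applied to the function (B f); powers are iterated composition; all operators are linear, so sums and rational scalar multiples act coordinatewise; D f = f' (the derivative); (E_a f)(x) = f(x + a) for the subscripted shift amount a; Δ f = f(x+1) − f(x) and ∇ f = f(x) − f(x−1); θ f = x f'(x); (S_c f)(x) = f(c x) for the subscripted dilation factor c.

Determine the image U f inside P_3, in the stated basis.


Δ f = -3x^2 - 3x - 2/3
S_{-2} f = 8x^3 - (2/3)x
D f = -3x^2 + 1/3
(Δ + S_{-2} + D) f = 8x^3 - 6x^2 - (11/3)x - 1/3
E_{1} f = -x^3 - 3x^2 - (8/3)x - 2/3
((Δ + S_{-2} + D) + E_{1}) f = 7x^3 - 9x^2 - (19/3)x - 1
θ ((Δ + S_{-2} + D) + E_{1}) f = 21x^3 - 18x^2 - (19/3)x

the image equals g(x) = 21x^3 - 18x^2 - (19/3)x


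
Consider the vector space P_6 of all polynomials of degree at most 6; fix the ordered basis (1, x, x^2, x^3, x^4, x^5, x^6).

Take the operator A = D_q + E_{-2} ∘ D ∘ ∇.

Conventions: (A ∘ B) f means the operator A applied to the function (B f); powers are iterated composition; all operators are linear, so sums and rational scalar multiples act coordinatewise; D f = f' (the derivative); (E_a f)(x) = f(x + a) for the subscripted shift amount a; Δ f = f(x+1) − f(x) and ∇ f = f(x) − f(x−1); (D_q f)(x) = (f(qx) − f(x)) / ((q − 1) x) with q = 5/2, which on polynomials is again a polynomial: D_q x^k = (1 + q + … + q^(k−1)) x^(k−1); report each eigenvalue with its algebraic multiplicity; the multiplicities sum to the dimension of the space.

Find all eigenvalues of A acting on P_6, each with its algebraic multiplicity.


image of 1: 0
image of x: 1
image of x^2: (7/2)x + 2
image of x^3: (39/4)x^2 + 6x - 15
image of x^4: (203/8)x^3 + 12x^2 - 60x + 76
image of x^5: (1031/16)x^4 + 20x^3 - 150x^2 + 380x - 325
image of x^6: (5187/32)x^5 + 30x^4 - 300x^3 + 1140x^2 - 1950x + 1266
the matrix is upper triangular; its diagonal is (0, 0, 0, 0, 0, 0, 0)
for a triangular matrix the eigenvalues are the diagonal entries, with algebraic multiplicity their repetition count

λ = 0 (multiplicity 7)


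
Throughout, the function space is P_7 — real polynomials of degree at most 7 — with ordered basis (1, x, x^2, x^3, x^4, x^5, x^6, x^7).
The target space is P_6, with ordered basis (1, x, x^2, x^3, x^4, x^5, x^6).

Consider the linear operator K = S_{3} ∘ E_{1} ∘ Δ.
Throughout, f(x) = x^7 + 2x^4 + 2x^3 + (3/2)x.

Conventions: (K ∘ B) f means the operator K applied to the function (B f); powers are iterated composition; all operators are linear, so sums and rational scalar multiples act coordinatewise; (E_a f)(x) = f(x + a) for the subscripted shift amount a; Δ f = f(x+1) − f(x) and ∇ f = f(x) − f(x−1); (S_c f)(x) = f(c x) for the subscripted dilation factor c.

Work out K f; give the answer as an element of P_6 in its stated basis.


Δ f = 7x^6 + 21x^5 + 35x^4 + 43x^3 + 39x^2 + 21x + 13/2
E_{1} Δ f = 7x^6 + 63x^5 + 245x^4 + 533x^3 + 693x^2 + 515x + 345/2
S_{3} E_{1} Δ f = 5103x^6 + 15309x^5 + 19845x^4 + 14391x^3 + 6237x^2 + 1545x + 345/2

the result is g(x) = 5103x^6 + 15309x^5 + 19845x^4 + 14391x^3 + 6237x^2 + 1545x + 345/2


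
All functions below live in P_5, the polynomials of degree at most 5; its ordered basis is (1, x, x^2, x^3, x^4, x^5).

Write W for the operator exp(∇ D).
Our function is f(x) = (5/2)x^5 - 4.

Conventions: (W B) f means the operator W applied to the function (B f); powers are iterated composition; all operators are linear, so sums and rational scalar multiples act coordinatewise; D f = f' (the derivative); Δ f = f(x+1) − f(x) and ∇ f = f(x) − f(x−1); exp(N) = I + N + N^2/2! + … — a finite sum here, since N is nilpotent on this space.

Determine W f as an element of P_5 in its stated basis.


the image equals g(x) = (5/2)x^5 + 50x^3 - 75x^2 + 200x - 333/2

order-1 term: 50x^3 - 75x^2 + 50x - 25/2
order-2 term: 150x - 150
the series for exp(∇ D) f terminates at order 2
exp(∇ D) f = (5/2)x^5 + 50x^3 - 75x^2 + 200x - 333/2


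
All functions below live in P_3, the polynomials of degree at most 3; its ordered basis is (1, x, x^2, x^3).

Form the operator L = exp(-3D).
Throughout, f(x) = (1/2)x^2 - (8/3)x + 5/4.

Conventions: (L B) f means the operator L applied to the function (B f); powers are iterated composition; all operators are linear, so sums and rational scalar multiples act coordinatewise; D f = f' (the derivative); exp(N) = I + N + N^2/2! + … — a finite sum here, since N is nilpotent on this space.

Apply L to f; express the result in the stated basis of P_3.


the image equals g(x) = (1/2)x^2 - (17/3)x + 55/4

order-1 term: -3x + 8
order-2 term: 9/2
the series for exp(-3D) f terminates at order 2
exp(-3D) f = (1/2)x^2 - (17/3)x + 55/4


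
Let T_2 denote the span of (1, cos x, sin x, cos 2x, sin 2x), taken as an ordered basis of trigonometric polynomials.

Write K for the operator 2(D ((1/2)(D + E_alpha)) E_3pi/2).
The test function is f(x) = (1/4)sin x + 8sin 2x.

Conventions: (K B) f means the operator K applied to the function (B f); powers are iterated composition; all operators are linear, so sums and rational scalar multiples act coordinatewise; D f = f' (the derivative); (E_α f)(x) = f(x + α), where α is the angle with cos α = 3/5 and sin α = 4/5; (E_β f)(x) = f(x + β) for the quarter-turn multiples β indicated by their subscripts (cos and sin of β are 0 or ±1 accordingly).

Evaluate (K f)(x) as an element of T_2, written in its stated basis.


the image equals g(x) = (9/20)cos x + (3/20)sin x + (112/25)cos 2x + (1184/25)sin 2x

E_3pi/2 f = -(1/4)cos x - 8sin 2x
D E_3pi/2 f = (1/4)sin x - 16cos 2x
E_alpha E_3pi/2 f = -(3/20)cos x + (1/5)sin x - (192/25)cos 2x + (56/25)sin 2x
(D + E_alpha) E_3pi/2 f = -(3/20)cos x + (9/20)sin x - (592/25)cos 2x + (56/25)sin 2x
((1/2)(D + E_alpha)) E_3pi/2 f = -(3/40)cos x + (9/40)sin x - (296/25)cos 2x + (28/25)sin 2x
D ((1/2)(D + E_alpha)) E_3pi/2 f = (9/40)cos x + (3/40)sin x + (56/25)cos 2x + (592/25)sin 2x
(2(D ((1/2)(D + E_alpha)) E_3pi/2)) f = (9/20)cos x + (3/20)sin x + (112/25)cos 2x + (1184/25)sin 2x


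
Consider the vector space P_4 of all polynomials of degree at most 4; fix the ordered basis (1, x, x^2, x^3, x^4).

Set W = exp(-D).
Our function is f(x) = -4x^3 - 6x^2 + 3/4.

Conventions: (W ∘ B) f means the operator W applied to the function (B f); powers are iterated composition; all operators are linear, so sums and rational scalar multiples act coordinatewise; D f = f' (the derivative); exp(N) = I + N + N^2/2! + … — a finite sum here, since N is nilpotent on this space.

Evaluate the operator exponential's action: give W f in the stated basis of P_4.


g(x) = -4x^3 + 6x^2 - 5/4

order-1 term: 12x^2 + 12x
order-2 term: -12x - 6
order-3 term: 4
the series for exp(-D) f terminates at order 3
exp(-D) f = -4x^3 + 6x^2 - 5/4


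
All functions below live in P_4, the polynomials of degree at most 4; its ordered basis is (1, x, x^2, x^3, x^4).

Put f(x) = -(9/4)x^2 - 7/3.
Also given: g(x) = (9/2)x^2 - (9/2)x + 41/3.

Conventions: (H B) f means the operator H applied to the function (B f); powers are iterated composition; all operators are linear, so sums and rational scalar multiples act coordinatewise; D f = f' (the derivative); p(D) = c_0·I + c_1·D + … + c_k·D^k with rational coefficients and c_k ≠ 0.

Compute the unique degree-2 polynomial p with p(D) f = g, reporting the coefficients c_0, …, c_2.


D^0 f = -(9/4)x^2 - 7/3
D^1 f = -(9/2)x
D^2 f = -9/2
matching coefficients of g against c_0 f + c_1 Df + … from the top degree down determines the c_i
solution: c_0 = -2, c_1 = 1, c_2 = -2

p(D) = -2·I + D − 2·D^2, i.e. c_0 = -2, c_1 = 1, c_2 = -2


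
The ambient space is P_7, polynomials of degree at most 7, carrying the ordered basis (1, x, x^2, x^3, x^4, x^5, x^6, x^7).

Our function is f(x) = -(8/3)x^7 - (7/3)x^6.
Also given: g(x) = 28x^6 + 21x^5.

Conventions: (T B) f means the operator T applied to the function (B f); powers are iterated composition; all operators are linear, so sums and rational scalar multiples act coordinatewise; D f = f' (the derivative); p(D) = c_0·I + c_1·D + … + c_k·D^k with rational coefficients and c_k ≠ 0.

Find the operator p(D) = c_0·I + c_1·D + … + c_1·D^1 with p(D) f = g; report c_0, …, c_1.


p(D) = -(3/2)·D, i.e. c_0 = 0, c_1 = -3/2

D^0 f = -(8/3)x^7 - (7/3)x^6
D^1 f = -(56/3)x^6 - 14x^5
matching coefficients of g against c_0 f + c_1 Df + … from the top degree down determines the c_i
solution: c_0 = 0, c_1 = -3/2


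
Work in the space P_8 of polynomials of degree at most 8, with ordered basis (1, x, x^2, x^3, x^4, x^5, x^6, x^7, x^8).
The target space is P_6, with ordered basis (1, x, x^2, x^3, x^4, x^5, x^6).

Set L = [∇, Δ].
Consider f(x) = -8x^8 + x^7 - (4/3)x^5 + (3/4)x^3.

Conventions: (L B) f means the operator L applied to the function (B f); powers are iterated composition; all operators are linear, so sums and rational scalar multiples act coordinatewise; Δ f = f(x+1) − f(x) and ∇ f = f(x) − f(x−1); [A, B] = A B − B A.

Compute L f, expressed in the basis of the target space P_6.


g(x) = 0

Δ f = -64x^7 - 217x^6 - 427x^5 - (1595/3)x^4 - (1279/3)x^3 - (2569/12)x^2 - (737/12)x - 91/12
∇ Δ f = -448x^6 + 42x^5 - 1120x^4 + (130/3)x^3 - 448x^2 + (31/6)x - 16
∇ f = -64x^7 + 231x^6 - 469x^5 + (1765/3)x^4 - (1409/3)x^3 + (2807/12)x^2 - (799/12)x + 101/12
Δ ∇ f = -448x^6 + 42x^5 - 1120x^4 + (130/3)x^3 - 448x^2 + (31/6)x - 16
[∇, Δ] f = 0


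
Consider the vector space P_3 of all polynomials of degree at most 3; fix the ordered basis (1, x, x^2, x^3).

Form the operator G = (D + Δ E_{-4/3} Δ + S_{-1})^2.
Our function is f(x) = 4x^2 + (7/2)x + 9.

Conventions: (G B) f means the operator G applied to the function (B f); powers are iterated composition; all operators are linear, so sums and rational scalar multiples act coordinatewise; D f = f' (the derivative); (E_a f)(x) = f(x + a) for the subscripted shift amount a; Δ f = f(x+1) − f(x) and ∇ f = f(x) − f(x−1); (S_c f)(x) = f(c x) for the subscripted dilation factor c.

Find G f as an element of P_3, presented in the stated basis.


D f = 8x + 7/2
Δ f = 8x + 15/2
E_{-4/3} Δ f = 8x - 19/6
Δ E_{-4/3} Δ f = 8
S_{-1} f = 4x^2 - (7/2)x + 9
(D + Δ E_{-4/3} Δ + S_{-1}) f = 4x^2 + (9/2)x + 41/2
D (D + Δ E_{-4/3} Δ + S_{-1}) f = 8x + 9/2
Δ (D + Δ E_{-4/3} Δ + S_{-1}) f = 8x + 17/2
E_{-4/3} Δ (D + Δ E_{-4/3} Δ + S_{-1}) f = 8x - 13/6
Δ E_{-4/3} Δ (D + Δ E_{-4/3} Δ + S_{-1}) f = 8
S_{-1} (D + Δ E_{-4/3} Δ + S_{-1}) f = 4x^2 - (9/2)x + 41/2
(D + Δ E_{-4/3} Δ + S_{-1}) (D + Δ E_{-4/3} Δ + S_{-1}) f = 4x^2 + (7/2)x + 33

the result is g(x) = 4x^2 + (7/2)x + 33


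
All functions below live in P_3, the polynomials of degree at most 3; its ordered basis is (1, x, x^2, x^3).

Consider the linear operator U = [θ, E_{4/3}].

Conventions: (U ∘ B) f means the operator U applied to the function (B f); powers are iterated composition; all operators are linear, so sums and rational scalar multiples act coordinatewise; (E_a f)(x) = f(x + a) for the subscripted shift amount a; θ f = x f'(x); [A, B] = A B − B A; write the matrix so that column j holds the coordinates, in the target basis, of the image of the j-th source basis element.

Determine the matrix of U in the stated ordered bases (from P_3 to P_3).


the matrix is [[0, -4/3, -32/9, -64/9]; [0, 0, -8/3, -32/3]; [0, 0, 0, -4]; [0, 0, 0, 0]] (rows listed top to bottom)

image of 1: 0
image of x: -4/3
image of x^2: -(8/3)x - 32/9
image of x^3: -4x^2 - (32/3)x - 64/9
each image's coordinates form column j of the matrix


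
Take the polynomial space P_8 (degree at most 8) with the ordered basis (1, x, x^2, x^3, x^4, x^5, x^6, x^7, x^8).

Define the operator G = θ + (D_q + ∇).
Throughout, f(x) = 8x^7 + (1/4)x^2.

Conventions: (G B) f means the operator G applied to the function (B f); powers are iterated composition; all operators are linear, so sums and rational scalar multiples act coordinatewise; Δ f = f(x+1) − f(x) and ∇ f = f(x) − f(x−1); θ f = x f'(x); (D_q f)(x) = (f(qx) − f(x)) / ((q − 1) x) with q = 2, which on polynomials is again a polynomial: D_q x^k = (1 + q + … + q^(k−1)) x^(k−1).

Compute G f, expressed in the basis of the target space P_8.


the image equals g(x) = 56x^7 + 1072x^6 - 168x^5 + 280x^4 - 280x^3 + (337/2)x^2 - (219/4)x + 31/4

θ f = 56x^7 + (1/2)x^2
D_q f = 1016x^6 + (3/4)x
∇ f = 56x^6 - 168x^5 + 280x^4 - 280x^3 + 168x^2 - (111/2)x + 31/4
(D_q + ∇) f = 1072x^6 - 168x^5 + 280x^4 - 280x^3 + 168x^2 - (219/4)x + 31/4
(θ + (D_q + ∇)) f = 56x^7 + 1072x^6 - 168x^5 + 280x^4 - 280x^3 + (337/2)x^2 - (219/4)x + 31/4
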